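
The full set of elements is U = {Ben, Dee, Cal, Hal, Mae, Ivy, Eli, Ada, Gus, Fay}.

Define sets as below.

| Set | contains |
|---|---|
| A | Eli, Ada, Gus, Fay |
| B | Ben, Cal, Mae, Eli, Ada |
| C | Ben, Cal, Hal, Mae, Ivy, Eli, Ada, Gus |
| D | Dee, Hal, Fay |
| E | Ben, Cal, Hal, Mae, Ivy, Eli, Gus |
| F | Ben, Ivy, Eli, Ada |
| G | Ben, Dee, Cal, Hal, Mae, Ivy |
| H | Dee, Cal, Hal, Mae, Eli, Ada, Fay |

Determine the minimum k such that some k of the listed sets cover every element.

2

C and D cover everything between them: the union {Ben, Dee, Cal, Hal, Mae, Ivy, Eli, Ada, Gus, Fay} is all of U.
No single set has all 10 elements (the largest, C, has 8), so 2 is optimal.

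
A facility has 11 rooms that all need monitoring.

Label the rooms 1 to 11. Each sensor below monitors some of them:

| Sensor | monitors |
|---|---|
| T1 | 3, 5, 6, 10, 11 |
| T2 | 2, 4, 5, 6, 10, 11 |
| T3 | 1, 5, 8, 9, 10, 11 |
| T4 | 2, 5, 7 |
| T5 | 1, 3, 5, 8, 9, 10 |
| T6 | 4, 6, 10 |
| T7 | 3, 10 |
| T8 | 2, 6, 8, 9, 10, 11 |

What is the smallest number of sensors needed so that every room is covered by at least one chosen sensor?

Take {T2, T4, T5}. Their union is {1, 2, 3, 4, 5, 6, 7, 8, 9, 10, 11}, which is all 11 rooms.
Only T4 contains 7, so T4 is forced; the remaining 8 rooms need at least 2 more sensors (each remaining sensor adds at most 5) — so at least 3 sensors are needed, and 3 is optimal.

3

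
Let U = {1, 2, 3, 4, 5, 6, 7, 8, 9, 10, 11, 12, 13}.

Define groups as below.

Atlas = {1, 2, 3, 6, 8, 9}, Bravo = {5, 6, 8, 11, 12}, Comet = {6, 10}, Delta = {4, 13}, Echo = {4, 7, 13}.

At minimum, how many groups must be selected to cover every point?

Take {Atlas, Bravo, Comet, Echo}. Their union is {1, 2, 3, 4, 5, 6, 7, 8, 9, 10, 11, 12, 13}, which is all 13 points.
Only Atlas contains 1, so Atlas is forced; the remaining 7 points need at least 3 more groups (each remaining group adds at most 3) — so at least 4 groups are needed, and 4 is optimal.

4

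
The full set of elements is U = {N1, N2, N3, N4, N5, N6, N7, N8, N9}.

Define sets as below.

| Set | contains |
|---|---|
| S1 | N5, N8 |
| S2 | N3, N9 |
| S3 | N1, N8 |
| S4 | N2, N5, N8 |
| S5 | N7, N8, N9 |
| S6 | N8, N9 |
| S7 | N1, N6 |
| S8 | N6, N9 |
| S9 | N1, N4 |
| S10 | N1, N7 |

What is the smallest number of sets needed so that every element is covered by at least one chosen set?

S2, S4, S8, S9, and S10 cover everything between them: the union {N1, N2, N3, N4, N5, N6, N7, N8, N9} is all of U.
No 4 of the 10 sets cover everything (all 210 combinations miss at least one element), so 5 is optimal.

5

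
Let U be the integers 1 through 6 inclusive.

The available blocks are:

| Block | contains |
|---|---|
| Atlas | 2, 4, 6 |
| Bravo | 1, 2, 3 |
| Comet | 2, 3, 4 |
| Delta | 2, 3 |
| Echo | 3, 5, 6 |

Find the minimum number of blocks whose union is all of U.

3

Atlas and Bravo and Echo together: Atlas ∪ Bravo ∪ Echo = {1, 2, 3, 4, 5, 6} — every point is covered.
Only Bravo contains 1, so Bravo is forced; the remaining 3 points need at least 2 more blocks (each remaining block adds at most 2) — so at least 3 blocks are needed, and 3 is optimal.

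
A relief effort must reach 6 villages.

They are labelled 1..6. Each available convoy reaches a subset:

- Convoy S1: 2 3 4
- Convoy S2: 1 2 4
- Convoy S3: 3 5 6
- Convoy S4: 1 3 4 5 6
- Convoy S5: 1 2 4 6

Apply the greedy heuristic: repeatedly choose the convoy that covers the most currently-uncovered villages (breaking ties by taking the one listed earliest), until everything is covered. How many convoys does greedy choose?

Greedy: pick S4 (covers 5 new) → pick S1 (covers 1 new). Total picks: 2.

2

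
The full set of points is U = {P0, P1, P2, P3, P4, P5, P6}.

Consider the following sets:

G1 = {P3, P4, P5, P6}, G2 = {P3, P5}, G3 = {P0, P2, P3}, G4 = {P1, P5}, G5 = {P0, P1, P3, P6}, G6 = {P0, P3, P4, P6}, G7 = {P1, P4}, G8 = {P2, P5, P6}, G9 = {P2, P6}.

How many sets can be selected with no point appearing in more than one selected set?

3

G2, G7, G9 are pairwise disjoint (G2={P3,P5}; G7={P1,P4}; G9={P2,P6}).
Every remaining set overlaps one of these, and no 4 of the listed sets are pairwise disjoint, so 3 is the maximum.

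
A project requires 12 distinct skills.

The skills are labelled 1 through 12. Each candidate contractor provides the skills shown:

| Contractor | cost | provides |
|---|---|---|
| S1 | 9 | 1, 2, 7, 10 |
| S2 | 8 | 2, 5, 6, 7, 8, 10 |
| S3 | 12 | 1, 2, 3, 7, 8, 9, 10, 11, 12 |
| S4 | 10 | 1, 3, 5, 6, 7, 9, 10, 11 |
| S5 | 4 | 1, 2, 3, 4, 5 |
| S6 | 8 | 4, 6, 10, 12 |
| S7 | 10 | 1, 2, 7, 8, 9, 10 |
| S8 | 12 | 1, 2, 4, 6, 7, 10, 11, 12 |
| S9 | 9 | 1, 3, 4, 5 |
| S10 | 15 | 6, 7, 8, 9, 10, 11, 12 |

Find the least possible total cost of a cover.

19

S5, S10 together cover every skill (S5 ∪ S10 = {1, 2, 3, 4, 5, 6, 7, 8, 9, 10, 11, 12}); total cost 4 + 15 = 19.
The greedy pick S5, S2, S3 costs 24; no covering selection beats 19.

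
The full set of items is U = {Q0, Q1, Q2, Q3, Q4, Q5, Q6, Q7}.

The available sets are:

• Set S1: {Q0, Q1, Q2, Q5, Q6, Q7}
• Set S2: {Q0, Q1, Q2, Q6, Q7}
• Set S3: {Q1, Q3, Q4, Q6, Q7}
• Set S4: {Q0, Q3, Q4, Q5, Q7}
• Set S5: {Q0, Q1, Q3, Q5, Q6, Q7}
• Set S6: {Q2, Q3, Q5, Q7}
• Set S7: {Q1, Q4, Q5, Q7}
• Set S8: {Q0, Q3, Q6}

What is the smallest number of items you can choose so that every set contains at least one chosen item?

2

H = {Q0, Q7} meets every set (each contains at least one member of H), and |H| = 2.
The sets S7, S8 are pairwise disjoint, so any hitting set needs a separate item for each — at least 2. Hence 2 is optimal.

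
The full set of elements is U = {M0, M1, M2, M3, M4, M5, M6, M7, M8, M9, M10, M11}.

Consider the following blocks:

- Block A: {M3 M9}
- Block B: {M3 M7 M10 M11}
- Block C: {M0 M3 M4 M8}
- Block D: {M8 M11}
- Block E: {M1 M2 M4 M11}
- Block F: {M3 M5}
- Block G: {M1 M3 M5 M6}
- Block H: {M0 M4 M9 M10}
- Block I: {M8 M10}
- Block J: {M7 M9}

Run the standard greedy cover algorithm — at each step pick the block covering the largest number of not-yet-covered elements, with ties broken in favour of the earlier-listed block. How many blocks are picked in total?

Greedy: pick B (covers 4 new) → pick C (covers 3 new) → pick G (covers 3 new) → pick A (covers 1 new) → pick E (covers 1 new). Total picks: 5.

5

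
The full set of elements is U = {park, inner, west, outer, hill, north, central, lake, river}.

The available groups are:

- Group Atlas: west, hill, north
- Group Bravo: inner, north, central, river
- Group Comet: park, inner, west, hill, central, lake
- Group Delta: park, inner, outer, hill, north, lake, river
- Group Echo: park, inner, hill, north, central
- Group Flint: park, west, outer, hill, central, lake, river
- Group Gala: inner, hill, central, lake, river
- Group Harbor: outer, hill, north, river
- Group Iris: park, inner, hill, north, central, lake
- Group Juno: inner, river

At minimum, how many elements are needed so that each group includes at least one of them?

2

H = {hill, river} meets every group (each contains at least one member of H), and |H| = 2.
The groups Atlas, Juno are pairwise disjoint, so any hitting set needs a separate element for each — at least 2. Hence 2 is optimal.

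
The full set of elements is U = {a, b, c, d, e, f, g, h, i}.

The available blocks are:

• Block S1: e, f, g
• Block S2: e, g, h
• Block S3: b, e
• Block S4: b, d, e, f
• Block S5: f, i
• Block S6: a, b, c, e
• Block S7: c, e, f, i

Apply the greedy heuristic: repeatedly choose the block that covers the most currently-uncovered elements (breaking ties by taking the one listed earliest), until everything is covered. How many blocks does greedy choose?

4

Greedy: pick S4 (covers 4 new) → pick S2 (covers 2 new) → pick S6 (covers 2 new) → pick S5 (covers 1 new). Total picks: 4.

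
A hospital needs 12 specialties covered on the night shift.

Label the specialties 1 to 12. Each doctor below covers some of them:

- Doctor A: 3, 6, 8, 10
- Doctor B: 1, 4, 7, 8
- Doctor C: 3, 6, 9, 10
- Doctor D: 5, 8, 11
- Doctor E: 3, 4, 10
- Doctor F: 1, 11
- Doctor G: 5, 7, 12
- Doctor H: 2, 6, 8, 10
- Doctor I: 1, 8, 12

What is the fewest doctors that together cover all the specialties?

5

Take {B, C, D, G, H}. Their union is {1, 2, 3, 4, 5, 6, 7, 8, 9, 10, 11, 12}, which is all 12 specialties.
No 4 of the 9 doctors cover everything (all 126 combinations miss at least one specialty), so 5 is optimal.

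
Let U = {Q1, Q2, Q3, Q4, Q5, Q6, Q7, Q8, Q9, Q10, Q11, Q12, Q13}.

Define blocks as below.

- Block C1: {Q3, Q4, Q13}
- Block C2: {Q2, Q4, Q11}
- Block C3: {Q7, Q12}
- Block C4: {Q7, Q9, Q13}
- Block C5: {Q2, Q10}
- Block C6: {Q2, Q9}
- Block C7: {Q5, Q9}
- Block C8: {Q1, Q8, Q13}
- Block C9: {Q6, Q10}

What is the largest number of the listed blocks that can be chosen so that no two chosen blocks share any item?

C2, C3, C7, C8, C9 are pairwise disjoint (C2={Q2,Q4,Q11}; C3={Q7,Q12}; C7={Q5,Q9}; C8={Q1,Q8,Q13}; C9={Q6,Q10}).
Every remaining block overlaps one of these, and no 6 of the listed blocks are pairwise disjoint, so 5 is the maximum.

5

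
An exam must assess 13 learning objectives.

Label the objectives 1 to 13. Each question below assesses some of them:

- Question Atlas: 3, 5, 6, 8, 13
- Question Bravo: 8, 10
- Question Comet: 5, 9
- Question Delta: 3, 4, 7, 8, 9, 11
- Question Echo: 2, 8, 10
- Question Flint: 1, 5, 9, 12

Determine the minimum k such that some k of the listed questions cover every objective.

Atlas and Delta and Echo and Flint together: Atlas ∪ Delta ∪ Echo ∪ Flint = {1, 2, 3, 4, 5, 6, 7, 8, 9, 10, 11, 12, 13} — every objective is covered.
Only Delta contains 4, so Delta is forced; the remaining 7 objectives need at least 3 more questions (each remaining question adds at most 3) — so at least 4 questions are needed, and 4 is optimal.

4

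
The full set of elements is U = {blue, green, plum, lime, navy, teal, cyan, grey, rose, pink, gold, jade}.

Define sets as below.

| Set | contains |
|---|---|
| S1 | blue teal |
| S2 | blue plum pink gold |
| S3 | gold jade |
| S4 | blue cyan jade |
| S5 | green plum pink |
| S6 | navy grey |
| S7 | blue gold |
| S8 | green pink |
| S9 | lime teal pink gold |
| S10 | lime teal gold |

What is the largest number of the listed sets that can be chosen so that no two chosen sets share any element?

S4, S5, S6, S10 are pairwise disjoint (S4={blue,cyan,jade}; S5={green,plum,pink}; S6={navy,grey}; S10={lime,teal,gold}).
Every remaining set overlaps one of these, and no 5 of the listed sets are pairwise disjoint, so 4 is the maximum.

4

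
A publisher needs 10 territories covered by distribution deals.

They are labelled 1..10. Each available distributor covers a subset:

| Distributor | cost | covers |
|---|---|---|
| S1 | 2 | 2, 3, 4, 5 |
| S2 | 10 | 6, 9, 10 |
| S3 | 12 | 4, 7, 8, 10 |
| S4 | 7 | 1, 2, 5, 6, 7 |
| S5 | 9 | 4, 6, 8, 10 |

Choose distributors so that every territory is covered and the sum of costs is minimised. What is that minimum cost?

28

S1, S2, S4, S5 together cover every territory (S1 ∪ S2 ∪ S4 ∪ S5 = {1, 2, 3, 4, 5, 6, 7, 8, 9, 10}); total cost 2 + 10 + 7 + 9 = 28.
No covering selection has total cost below 28.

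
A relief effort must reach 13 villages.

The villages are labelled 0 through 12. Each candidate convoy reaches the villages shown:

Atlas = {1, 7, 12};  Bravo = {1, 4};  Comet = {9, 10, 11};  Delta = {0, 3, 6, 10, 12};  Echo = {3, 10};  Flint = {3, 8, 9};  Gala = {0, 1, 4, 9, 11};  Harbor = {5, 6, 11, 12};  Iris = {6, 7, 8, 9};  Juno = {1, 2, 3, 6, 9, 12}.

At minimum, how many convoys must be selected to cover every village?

5

Take {Comet, Gala, Harbor, Iris, Juno}. Their union is {0, 1, 2, 3, 4, 5, 6, 7, 8, 9, 10, 11, 12}, which is all 13 villages.
No 4 of the 10 convoys cover everything (all 210 combinations miss at least one village), so 5 is optimal.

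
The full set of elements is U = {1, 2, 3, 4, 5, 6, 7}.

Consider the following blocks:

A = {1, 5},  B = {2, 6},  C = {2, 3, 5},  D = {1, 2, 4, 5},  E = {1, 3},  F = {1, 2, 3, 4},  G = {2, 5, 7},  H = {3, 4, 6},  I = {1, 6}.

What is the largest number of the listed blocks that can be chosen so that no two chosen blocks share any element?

B, E are pairwise disjoint (B={2,6}; E={1,3}).
Every remaining block overlaps one of these, and no 3 of the listed blocks are pairwise disjoint, so 2 is the maximum.

2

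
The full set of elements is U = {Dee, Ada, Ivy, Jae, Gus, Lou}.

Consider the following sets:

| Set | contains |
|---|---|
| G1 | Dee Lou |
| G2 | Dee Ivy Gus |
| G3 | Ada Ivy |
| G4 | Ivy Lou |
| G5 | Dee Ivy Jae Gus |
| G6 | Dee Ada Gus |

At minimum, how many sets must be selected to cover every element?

3

G3, G4, and G5 cover everything between them: the union {Dee, Ada, Ivy, Jae, Gus, Lou} is all of U.
Only G5 contains Jae, so G5 is forced; the remaining 2 elements need at least 2 more sets (each remaining set adds at most 1) — so at least 3 sets are needed, and 3 is optimal.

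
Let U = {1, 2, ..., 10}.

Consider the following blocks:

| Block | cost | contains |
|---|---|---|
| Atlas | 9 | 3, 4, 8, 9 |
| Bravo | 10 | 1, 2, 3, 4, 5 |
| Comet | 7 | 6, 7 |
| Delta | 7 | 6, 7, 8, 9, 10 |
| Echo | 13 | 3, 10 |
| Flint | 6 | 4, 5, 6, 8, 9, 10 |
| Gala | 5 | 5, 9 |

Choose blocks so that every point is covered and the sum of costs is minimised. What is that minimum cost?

17

Bravo, Delta together cover every point (Bravo ∪ Delta = {1, 2, 3, 4, 5, 6, 7, 8, 9, 10}); total cost 10 + 7 = 17.
The greedy pick Flint, Bravo, Comet costs 23; no covering selection beats 17.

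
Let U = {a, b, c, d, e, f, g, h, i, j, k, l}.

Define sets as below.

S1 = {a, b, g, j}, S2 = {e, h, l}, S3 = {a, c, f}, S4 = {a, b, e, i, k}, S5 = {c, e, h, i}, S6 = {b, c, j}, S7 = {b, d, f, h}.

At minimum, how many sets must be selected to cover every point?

S1, S2, S4, S6, and S7 cover everything between them: the union {a, b, c, d, e, f, g, h, i, j, k, l} is all of U.
No 4 of the 7 sets cover everything (all 35 combinations miss at least one point), so 5 is optimal.

5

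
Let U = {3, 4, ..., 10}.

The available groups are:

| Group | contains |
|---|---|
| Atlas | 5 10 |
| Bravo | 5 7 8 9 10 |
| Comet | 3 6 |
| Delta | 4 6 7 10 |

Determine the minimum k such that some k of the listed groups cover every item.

Take {Bravo, Comet, Delta}. Their union is {3, 4, 5, 6, 7, 8, 9, 10}, which is all 8 items.
Only Comet contains 3, so Comet is forced; the remaining 6 items need at least 2 more groups (each remaining group adds at most 5) — so at least 3 groups are needed, and 3 is optimal.

3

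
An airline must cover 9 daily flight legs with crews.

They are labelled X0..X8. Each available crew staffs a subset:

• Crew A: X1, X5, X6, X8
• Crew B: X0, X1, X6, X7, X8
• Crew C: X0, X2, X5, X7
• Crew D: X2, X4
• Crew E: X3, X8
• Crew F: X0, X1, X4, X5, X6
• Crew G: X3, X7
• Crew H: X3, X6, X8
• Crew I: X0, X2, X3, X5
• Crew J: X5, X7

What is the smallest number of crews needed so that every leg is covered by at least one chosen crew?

3

B and D and I together: B ∪ D ∪ I = {X0, X1, X2, X3, X4, X5, X6, X7, X8} — every leg is covered.
No 2 of the 10 crews cover everything (all 45 combinations miss at least one leg), so 3 is optimal.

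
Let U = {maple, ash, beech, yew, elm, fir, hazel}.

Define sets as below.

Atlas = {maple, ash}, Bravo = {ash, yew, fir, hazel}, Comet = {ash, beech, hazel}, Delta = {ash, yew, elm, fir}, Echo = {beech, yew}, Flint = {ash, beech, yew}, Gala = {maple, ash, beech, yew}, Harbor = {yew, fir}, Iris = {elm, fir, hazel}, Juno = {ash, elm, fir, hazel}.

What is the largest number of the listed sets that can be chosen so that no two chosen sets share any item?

3

Atlas, Echo, Iris are pairwise disjoint (Atlas={maple,ash}; Echo={beech,yew}; Iris={elm,fir,hazel}).
Every remaining set overlaps one of these, and no 4 of the listed sets are pairwise disjoint, so 3 is the maximum.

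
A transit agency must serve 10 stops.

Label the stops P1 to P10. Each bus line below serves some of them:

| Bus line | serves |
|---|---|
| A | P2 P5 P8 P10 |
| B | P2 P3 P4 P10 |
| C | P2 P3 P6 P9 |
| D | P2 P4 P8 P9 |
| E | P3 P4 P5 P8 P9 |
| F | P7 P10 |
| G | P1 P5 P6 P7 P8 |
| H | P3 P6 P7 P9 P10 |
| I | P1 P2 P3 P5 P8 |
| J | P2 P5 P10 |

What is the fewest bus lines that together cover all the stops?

3

Take {B, E, G}. Their union is {P1, P2, P3, P4, P5, P6, P7, P8, P9, P10}, which is all 10 stops.
No 2 of the 10 bus lines cover everything (all 45 combinations miss at least one stop), so 3 is optimal.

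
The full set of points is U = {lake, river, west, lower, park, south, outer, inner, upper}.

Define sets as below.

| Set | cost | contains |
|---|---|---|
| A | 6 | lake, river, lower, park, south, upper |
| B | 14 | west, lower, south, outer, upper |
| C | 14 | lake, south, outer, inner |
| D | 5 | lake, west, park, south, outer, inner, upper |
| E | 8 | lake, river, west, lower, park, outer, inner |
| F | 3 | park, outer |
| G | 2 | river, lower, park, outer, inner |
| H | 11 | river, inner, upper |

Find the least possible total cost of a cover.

7

D, G together cover every point (D ∪ G = {lake, river, west, lower, park, south, outer, inner, upper}); total cost 5 + 2 = 7.
No covering selection has total cost below 7.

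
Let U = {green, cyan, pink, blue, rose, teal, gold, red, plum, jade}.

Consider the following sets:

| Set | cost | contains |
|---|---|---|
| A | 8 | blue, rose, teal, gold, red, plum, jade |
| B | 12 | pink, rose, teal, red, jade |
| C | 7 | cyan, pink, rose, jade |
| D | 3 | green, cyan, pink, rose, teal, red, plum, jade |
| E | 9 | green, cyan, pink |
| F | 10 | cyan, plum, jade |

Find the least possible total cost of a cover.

A, D together cover every item (A ∪ D = {green, cyan, pink, blue, rose, teal, gold, red, plum, jade}); total cost 8 + 3 = 11.
No covering selection has total cost below 11.

11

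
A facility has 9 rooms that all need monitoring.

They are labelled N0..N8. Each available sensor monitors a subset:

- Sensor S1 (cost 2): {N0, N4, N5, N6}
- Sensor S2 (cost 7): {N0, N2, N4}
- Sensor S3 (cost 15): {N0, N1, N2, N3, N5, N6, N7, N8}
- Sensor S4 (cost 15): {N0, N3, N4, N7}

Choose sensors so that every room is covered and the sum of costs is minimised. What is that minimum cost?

S1, S3 together cover every room (S1 ∪ S3 = {N0, N1, N2, N3, N4, N5, N6, N7, N8}); total cost 2 + 15 = 17.
No covering selection has total cost below 17.

17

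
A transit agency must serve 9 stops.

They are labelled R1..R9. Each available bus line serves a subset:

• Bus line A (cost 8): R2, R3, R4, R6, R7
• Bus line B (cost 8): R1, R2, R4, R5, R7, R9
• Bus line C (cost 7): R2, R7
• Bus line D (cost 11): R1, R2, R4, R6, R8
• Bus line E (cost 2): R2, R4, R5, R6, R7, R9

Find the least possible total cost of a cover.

21

A, D, E together cover every stop (A ∪ D ∪ E = {R1, R2, R3, R4, R5, R6, R7, R8, R9}); total cost 8 + 11 + 2 = 21.
No covering selection has total cost below 21.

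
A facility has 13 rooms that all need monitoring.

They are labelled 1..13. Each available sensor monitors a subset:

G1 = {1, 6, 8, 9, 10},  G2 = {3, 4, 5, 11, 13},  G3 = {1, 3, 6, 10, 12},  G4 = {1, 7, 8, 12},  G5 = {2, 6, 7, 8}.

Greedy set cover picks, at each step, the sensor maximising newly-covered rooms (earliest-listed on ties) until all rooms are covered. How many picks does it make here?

4

Greedy: pick G1 (covers 5 new) → pick G2 (covers 5 new) → pick G4 (covers 2 new) → pick G5 (covers 1 new). Total picks: 4.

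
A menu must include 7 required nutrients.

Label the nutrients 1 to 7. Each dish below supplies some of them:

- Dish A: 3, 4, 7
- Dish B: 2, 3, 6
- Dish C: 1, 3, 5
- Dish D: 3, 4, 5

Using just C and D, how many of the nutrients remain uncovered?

Union of C, D = {1, 3, 4, 5}.
Not covered: 2, 6, 7 — 3 nutrients.

3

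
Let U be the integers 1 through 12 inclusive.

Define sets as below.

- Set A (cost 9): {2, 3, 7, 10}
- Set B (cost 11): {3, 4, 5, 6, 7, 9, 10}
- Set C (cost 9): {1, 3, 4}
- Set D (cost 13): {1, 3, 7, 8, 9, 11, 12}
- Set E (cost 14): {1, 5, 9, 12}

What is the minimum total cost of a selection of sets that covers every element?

33

A, B, D together cover every element (A ∪ B ∪ D = {1, 2, 3, 4, 5, 6, 7, 8, 9, 10, 11, 12}); total cost 9 + 11 + 13 = 33.
No covering selection has total cost below 33.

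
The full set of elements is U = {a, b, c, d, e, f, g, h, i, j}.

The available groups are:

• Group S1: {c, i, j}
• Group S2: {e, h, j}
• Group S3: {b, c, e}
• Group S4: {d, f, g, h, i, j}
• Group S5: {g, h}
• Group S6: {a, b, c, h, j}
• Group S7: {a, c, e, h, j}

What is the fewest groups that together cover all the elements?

3

S3, S4, and S7 cover everything between them: the union {a, b, c, d, e, f, g, h, i, j} is all of U.
Only S4 contains d, so S4 is forced; the remaining 4 elements need at least 2 more groups (each remaining group adds at most 3) — so at least 3 groups are needed, and 3 is optimal.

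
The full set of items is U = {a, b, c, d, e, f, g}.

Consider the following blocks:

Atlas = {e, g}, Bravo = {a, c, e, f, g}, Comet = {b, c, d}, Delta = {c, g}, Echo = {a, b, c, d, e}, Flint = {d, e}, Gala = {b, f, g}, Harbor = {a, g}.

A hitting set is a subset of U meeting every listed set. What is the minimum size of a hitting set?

Take H = {d, g}. Each listed block contains at least one of these, so H is a hitting set of size 2.
The blocks Flint, Harbor are pairwise disjoint, so any hitting set needs a separate item for each — at least 2. Hence 2 is optimal.

2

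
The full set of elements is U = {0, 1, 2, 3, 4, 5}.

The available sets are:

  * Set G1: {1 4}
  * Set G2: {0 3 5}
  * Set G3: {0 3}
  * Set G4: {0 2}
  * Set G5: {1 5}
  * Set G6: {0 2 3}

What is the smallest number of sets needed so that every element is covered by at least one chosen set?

3

G1, G5, and G6 cover everything between them: the union {0, 1, 2, 3, 4, 5} is all of U.
Only G1 contains 4, so G1 is forced; the remaining 4 elements need at least 2 more sets (each remaining set adds at most 3) — so at least 3 sets are needed, and 3 is optimal.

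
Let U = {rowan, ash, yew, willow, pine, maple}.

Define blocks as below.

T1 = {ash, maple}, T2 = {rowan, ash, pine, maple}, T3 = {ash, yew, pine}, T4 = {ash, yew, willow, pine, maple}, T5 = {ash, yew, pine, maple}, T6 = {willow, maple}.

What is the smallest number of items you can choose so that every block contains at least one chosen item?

2

Take H = {pine, maple}. Each listed block contains at least one of these, so H is a hitting set of size 2.
The blocks T3, T6 are pairwise disjoint, so any hitting set needs a separate item for each — at least 2. Hence 2 is optimal.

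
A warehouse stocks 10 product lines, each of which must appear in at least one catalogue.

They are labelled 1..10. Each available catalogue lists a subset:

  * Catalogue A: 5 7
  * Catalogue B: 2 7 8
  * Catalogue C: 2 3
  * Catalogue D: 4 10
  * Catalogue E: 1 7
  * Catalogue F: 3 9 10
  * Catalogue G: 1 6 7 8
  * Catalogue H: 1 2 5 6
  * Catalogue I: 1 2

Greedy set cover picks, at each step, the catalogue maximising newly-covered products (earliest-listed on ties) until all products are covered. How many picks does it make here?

4

Greedy: pick G (covers 4 new) → pick F (covers 3 new) → pick H (covers 2 new) → pick D (covers 1 new). Total picks: 4.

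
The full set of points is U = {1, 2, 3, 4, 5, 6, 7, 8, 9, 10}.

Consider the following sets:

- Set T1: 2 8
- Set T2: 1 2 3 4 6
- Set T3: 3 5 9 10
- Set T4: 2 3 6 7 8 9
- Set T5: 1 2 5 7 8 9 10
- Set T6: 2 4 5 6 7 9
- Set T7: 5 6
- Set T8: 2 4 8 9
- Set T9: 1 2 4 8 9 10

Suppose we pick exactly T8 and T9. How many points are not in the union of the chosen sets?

Union of T8, T9 = {1, 2, 4, 8, 9, 10}.
Not covered: 3, 5, 6, 7 — 4 points.

4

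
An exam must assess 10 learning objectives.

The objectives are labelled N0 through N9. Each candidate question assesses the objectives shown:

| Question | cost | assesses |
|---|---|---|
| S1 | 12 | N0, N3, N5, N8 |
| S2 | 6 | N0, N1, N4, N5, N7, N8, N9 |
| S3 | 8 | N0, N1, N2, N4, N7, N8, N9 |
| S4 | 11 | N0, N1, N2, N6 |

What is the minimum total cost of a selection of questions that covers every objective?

29

S1, S2, S4 together cover every objective (S1 ∪ S2 ∪ S4 = {N0, N1, N2, N3, N4, N5, N6, N7, N8, N9}); total cost 12 + 6 + 11 = 29.
No covering selection has total cost below 29.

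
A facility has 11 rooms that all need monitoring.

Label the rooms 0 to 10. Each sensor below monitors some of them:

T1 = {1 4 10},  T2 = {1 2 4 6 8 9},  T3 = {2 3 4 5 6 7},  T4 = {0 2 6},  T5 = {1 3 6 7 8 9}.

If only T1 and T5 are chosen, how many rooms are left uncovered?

3

Union of T1, T5 = {1, 3, 4, 6, 7, 8, 9, 10}.
Not covered: 0, 2, 5 — 3 rooms.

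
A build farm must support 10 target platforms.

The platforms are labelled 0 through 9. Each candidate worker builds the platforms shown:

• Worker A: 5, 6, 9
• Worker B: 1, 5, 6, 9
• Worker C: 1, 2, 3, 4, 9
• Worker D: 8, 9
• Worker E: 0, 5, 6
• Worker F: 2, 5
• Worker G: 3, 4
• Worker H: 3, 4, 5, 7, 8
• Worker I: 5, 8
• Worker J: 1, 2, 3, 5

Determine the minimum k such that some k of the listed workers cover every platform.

3

Take {C, E, H}. Their union is {0, 1, 2, 3, 4, 5, 6, 7, 8, 9}, which is all 10 platforms.
Only E contains 0, so E is forced; the remaining 7 platforms need at least 2 more workers (each remaining worker adds at most 5) — so at least 3 workers are needed, and 3 is optimal.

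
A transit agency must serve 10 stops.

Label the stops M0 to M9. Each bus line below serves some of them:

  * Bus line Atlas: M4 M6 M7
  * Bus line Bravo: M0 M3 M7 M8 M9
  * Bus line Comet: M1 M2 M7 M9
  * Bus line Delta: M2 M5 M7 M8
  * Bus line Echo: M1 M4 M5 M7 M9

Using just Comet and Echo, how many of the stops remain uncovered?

4

Union of Comet, Echo = {M1, M2, M4, M5, M7, M9}.
Not covered: M0, M3, M6, M8 — 4 stops.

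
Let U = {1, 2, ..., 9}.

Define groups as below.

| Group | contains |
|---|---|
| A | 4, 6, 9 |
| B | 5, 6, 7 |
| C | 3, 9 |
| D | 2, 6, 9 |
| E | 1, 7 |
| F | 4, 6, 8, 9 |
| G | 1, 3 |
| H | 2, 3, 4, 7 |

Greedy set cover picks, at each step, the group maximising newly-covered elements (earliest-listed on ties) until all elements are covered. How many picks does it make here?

Greedy: pick F (covers 4 new) → pick H (covers 3 new) → pick B (covers 1 new) → pick E (covers 1 new). Total picks: 4.

4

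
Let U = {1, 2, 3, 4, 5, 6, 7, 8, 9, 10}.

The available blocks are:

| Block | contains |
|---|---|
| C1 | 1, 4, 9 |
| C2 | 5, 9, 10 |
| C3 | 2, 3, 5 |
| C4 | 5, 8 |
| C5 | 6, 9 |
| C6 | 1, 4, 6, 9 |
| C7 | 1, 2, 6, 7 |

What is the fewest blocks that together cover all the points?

C2 and C3 and C4 and C6 and C7 together: C2 ∪ C3 ∪ C4 ∪ C6 ∪ C7 = {1, 2, 3, 4, 5, 6, 7, 8, 9, 10} — every point is covered.
No 4 of the 7 blocks cover everything (all 35 combinations miss at least one point), so 5 is optimal.

5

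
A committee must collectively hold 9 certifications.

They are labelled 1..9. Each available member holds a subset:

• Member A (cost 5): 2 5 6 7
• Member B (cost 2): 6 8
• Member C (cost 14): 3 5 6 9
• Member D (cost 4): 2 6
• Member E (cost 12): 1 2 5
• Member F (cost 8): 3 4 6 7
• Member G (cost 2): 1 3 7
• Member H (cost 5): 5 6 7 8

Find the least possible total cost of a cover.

30

B, C, D, F, G together cover every certification (B ∪ C ∪ D ∪ F ∪ G = {1, 2, 3, 4, 5, 6, 7, 8, 9}); total cost 2 + 14 + 4 + 8 + 2 = 30.
The greedy pick G, B, A, F, C costs 31; no covering selection beats 30.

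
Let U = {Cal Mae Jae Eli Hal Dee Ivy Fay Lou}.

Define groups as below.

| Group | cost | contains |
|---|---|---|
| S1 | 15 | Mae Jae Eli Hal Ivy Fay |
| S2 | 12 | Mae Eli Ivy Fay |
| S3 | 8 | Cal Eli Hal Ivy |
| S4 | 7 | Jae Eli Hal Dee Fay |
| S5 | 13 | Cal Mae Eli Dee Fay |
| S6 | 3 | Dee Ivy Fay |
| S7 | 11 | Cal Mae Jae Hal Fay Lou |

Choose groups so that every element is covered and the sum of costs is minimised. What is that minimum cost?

21

S4, S6, S7 together cover every element (S4 ∪ S6 ∪ S7 = {Cal, Mae, Jae, Eli, Hal, Dee, Ivy, Fay, Lou}); total cost 7 + 3 + 11 = 21.
No covering selection has total cost below 21.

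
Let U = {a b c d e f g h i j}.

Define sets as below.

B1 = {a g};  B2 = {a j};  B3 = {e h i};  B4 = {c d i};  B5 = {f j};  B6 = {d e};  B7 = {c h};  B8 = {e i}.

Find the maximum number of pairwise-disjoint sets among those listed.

B1, B5, B6, B7 are pairwise disjoint (B1={a,g}; B5={f,j}; B6={d,e}; B7={c,h}).
Every remaining set overlaps one of these, and no 5 of the listed sets are pairwise disjoint, so 4 is the maximum.

4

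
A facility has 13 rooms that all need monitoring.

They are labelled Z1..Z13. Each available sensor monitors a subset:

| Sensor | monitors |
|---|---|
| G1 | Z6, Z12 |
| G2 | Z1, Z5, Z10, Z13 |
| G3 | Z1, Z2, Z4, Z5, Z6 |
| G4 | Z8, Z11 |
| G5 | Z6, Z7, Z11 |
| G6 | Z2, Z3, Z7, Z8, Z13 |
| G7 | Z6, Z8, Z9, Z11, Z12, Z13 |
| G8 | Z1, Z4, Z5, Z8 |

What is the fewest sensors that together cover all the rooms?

4

Take {G2, G3, G6, G7}. Their union is {Z1, Z2, Z3, Z4, Z5, Z6, Z7, Z8, Z9, Z10, Z11, Z12, Z13}, which is all 13 rooms.
No 3 of the 8 sensors cover everything (all 56 combinations miss at least one room), so 4 is optimal.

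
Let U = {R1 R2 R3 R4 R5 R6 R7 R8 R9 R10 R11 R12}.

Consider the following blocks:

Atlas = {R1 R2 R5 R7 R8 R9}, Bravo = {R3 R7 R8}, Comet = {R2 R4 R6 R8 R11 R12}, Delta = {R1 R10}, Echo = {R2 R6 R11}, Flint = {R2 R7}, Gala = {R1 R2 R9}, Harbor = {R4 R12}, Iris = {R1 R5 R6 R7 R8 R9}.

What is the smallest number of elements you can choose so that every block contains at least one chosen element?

Take H = {R1, R4, R6, R7}. Each listed block contains at least one of these, so H is a hitting set of size 4.
The blocks Bravo, Delta, Echo, Harbor are pairwise disjoint, so any hitting set needs a separate element for each — at least 4. Hence 4 is optimal.

4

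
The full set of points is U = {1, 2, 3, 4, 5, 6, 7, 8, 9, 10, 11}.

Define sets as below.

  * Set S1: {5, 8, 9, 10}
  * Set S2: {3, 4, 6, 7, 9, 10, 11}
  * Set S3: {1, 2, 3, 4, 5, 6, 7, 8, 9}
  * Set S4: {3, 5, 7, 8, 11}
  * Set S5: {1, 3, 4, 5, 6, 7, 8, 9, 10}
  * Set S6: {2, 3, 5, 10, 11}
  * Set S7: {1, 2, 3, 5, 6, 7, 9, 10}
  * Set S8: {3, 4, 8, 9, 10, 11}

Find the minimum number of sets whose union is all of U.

2

Take {S7, S8}. Their union is {1, 2, 3, 4, 5, 6, 7, 8, 9, 10, 11}, which is all 11 points.
No single set has all 11 points (the largest, S3, has 9), so 2 is optimal.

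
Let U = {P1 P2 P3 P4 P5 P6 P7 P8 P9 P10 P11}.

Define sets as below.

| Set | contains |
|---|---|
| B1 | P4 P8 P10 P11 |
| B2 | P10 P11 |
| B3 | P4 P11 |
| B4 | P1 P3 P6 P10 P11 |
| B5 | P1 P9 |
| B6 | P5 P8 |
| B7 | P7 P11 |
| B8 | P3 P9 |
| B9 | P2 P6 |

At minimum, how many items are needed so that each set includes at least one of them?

4

H = {P2, P8, P9, P11} meets every set (each contains at least one member of H), and |H| = 4.
The sets B3, B5, B6, B9 are pairwise disjoint, so any hitting set needs a separate item for each — at least 4. Hence 4 is optimal.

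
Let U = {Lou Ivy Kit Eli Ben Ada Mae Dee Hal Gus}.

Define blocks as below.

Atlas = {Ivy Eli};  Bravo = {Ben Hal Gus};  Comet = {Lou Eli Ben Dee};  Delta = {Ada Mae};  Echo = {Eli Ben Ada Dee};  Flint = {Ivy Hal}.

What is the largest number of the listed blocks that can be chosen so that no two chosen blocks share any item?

3

Comet, Delta, Flint are pairwise disjoint (Comet={Lou,Eli,Ben,Dee}; Delta={Ada,Mae}; Flint={Ivy,Hal}).
Every remaining block overlaps one of these, and no 4 of the listed blocks are pairwise disjoint, so 3 is the maximum.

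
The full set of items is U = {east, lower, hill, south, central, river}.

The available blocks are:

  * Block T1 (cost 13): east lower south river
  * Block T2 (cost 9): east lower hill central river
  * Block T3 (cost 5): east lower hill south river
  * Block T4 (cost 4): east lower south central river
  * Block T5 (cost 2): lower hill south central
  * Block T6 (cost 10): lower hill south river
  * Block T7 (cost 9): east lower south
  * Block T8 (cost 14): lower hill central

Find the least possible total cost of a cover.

6

T4, T5 together cover every item (T4 ∪ T5 = {east, lower, hill, south, central, river}); total cost 4 + 2 = 6.
No covering selection has total cost below 6.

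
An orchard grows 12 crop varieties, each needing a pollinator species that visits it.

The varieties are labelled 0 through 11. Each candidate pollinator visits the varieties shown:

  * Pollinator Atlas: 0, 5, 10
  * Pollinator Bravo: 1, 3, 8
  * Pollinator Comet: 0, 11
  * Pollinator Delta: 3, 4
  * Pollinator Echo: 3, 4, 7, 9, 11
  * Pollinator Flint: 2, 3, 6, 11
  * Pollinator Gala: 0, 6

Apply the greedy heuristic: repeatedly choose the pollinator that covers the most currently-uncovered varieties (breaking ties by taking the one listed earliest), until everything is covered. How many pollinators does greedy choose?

4

Greedy: pick Echo (covers 5 new) → pick Atlas (covers 3 new) → pick Bravo (covers 2 new) → pick Flint (covers 2 new). Total picks: 4.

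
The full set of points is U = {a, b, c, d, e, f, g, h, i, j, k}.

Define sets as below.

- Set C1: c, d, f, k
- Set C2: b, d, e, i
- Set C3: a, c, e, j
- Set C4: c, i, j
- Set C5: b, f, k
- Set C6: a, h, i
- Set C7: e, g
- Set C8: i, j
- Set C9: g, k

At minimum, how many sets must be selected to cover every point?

Take {C1, C3, C5, C6, C7}. Their union is {a, b, c, d, e, f, g, h, i, j, k}, which is all 11 points.
No 4 of the 9 sets cover everything (all 126 combinations miss at least one point), so 5 is optimal.

5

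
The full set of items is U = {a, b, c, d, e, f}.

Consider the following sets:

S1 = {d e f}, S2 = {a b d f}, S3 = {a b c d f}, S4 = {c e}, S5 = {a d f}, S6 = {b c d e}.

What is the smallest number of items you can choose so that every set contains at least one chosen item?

The 2 items {c, d} hit every set.
The sets S4, S5 are pairwise disjoint, so any hitting set needs a separate item for each — at least 2. Hence 2 is optimal.

2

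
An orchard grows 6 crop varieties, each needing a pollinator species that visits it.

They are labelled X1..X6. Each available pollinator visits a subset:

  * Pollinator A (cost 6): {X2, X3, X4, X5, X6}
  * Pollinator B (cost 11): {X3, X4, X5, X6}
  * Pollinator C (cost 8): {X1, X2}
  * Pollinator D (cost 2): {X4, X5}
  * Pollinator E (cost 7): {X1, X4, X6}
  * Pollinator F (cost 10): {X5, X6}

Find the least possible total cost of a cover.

A, E together cover every variety (A ∪ E = {X1, X2, X3, X4, X5, X6}); total cost 6 + 7 = 13.
The greedy pick D, A, E costs 15; no covering selection beats 13.

13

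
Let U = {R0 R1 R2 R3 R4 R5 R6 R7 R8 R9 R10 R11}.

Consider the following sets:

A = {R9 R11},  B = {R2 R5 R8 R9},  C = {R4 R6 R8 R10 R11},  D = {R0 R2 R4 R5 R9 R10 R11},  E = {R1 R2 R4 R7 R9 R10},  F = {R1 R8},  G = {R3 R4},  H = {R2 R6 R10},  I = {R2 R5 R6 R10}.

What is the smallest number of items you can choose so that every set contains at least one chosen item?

The 4 items {R4, R6, R8, R11} hit every set.
The sets A, F, G, I are pairwise disjoint, so any hitting set needs a separate item for each — at least 4. Hence 4 is optimal.

4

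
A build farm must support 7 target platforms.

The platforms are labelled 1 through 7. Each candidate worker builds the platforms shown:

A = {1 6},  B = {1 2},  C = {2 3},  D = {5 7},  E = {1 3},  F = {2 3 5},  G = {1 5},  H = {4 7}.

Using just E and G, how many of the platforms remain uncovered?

4

Union of E, G = {1, 3, 5}.
Not covered: 2, 4, 6, 7 — 4 platforms.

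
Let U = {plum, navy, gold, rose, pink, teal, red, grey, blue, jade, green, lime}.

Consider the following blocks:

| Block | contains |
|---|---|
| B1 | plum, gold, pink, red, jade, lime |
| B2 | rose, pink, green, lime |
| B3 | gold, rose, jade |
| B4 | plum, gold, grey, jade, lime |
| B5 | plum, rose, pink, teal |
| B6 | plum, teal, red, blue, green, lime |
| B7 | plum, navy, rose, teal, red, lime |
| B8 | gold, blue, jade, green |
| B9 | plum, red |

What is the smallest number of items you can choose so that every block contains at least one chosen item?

H = {rose, red, jade} meets every block (each contains at least one member of H), and |H| = 3.
No choice of 2 items meets every block, so 3 is the minimum.

3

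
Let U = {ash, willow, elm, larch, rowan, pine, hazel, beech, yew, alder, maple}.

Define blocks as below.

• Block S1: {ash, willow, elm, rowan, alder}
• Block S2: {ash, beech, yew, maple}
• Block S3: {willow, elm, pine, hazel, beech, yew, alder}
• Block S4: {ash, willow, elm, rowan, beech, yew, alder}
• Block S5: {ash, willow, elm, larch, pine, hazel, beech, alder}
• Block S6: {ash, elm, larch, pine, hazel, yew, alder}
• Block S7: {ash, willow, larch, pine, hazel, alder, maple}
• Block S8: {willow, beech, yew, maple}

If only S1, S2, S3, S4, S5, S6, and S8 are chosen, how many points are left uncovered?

0

Union of S1, S2, S3, S4, S5, S6, S8 = {ash, willow, elm, larch, rowan, pine, hazel, beech, yew, alder, maple} — that's every point, so 0 are uncovered.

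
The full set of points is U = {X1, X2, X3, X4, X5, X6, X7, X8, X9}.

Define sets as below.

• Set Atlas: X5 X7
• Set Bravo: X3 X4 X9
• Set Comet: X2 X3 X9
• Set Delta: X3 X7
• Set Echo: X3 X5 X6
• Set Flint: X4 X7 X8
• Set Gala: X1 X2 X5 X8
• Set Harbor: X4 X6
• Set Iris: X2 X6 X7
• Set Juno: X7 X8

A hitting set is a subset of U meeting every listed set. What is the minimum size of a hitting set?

The 4 points {X2, X4, X6, X7} hit every set.
No choice of 3 points meets every set, so 4 is the minimum.

4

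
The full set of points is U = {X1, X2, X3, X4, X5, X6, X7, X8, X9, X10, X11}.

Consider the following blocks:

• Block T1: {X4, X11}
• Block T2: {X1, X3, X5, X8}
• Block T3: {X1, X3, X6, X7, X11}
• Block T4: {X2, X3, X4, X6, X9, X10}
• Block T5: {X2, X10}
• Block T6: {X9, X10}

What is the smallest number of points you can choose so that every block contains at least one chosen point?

3

Take H = {X3, X4, X10}. Each listed block contains at least one of these, so H is a hitting set of size 3.
The blocks T1, T2, T6 are pairwise disjoint, so any hitting set needs a separate point for each — at least 3. Hence 3 is optimal.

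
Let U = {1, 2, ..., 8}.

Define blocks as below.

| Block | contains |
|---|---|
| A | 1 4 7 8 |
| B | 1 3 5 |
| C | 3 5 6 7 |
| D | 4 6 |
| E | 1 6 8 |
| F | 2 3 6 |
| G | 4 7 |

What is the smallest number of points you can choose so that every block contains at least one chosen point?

3

H = {4, 5, 6} meets every block (each contains at least one member of H), and |H| = 3.
No choice of 2 points meets every block, so 3 is the minimum.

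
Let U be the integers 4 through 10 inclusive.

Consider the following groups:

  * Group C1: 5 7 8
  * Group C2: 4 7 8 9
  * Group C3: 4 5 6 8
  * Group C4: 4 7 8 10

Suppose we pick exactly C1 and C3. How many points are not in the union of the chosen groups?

2

Union of C1, C3 = {4, 5, 6, 7, 8}.
Not covered: 9, 10 — 2 points.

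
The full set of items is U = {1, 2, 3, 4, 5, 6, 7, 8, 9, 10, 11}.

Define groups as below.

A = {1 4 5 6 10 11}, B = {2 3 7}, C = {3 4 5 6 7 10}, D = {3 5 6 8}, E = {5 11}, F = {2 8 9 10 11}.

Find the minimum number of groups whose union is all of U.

3

Take {A, B, F}. Their union is {1, 2, 3, 4, 5, 6, 7, 8, 9, 10, 11}, which is all 11 items.
Only A contains 1, so A is forced; the remaining 5 items need at least 2 more groups (each remaining group adds at most 3) — so at least 3 groups are needed, and 3 is optimal.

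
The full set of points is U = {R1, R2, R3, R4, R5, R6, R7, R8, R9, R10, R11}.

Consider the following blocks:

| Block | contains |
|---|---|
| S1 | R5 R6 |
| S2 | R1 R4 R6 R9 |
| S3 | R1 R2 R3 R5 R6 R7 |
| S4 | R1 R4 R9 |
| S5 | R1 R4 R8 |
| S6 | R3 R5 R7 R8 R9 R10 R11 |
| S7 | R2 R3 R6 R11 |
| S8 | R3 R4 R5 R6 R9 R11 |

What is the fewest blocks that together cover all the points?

3

S3 and S6 and S8 together: S3 ∪ S6 ∪ S8 = {R1, R2, R3, R4, R5, R6, R7, R8, R9, R10, R11} — every point is covered.
Only S6 contains R10, so S6 is forced; the remaining 4 points need at least 2 more blocks (each remaining block adds at most 3) — so at least 3 blocks are needed, and 3 is optimal.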